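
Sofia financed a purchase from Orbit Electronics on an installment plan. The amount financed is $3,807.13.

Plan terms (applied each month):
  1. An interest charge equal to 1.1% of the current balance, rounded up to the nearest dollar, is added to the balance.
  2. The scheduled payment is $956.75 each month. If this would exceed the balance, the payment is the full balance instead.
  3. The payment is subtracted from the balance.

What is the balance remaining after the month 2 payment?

Month 1: $3,807.13 +$42.00 interest = $3,849.13; pay $956.75 → $2,892.38
Month 2: $2,892.38 +$32.00 interest = $2,924.38; pay $956.75 → $1,967.63

$1,967.63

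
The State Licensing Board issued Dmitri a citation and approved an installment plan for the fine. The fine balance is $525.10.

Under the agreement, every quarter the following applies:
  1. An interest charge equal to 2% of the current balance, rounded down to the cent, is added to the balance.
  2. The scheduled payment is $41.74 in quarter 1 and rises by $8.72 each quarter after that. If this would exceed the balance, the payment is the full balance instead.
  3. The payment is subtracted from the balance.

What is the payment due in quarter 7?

$94.06

# | Opening | Interest | Payment | End bal
1 | $525.10 | $10.50 | $41.74 | $493.86
2 | $493.86 | $9.87 | $50.46 | $453.27
3 | $453.27 | $9.06 | $59.18 | $403.15
4 | $403.15 | $8.06 | $67.90 | $343.31
5 | $343.31 | $6.86 | $76.62 | $273.55
6 | $273.55 | $5.47 | $85.34 | $193.68
7 | $193.68 | $3.87 | $94.06 | $103.49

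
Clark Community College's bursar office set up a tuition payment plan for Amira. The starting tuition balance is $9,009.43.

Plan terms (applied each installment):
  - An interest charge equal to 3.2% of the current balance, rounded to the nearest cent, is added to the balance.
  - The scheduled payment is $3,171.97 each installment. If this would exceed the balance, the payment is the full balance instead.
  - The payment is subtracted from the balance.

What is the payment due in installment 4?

$81.15

Installment 1: $9,009.43 +$288.30 interest = $9,297.73; pay $3,171.97 → $6,125.76
Installment 2: $6,125.76 +$196.02 interest = $6,321.78; pay $3,171.97 → $3,149.81
Installment 3: $3,149.81 +$100.79 interest = $3,250.60; pay $3,171.97 → $78.63
Installment 4: $78.63 +$2.52 interest = $81.15; pay $81.15 → $0.00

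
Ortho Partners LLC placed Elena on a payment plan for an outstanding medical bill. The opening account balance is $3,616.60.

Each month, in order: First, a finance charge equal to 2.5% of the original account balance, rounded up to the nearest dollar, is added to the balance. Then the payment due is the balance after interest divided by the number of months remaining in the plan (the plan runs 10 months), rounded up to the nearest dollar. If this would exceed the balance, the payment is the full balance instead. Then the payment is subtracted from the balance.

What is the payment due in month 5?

$421.00

# | Opening | Interest | Payment | End bal
1 | $3,616.60 | $91.00 | $371.00 | $3,336.60
2 | $3,336.60 | $91.00 | $381.00 | $3,046.60
3 | $3,046.60 | $91.00 | $393.00 | $2,744.60
4 | $2,744.60 | $91.00 | $406.00 | $2,429.60
5 | $2,429.60 | $91.00 | $421.00 | $2,099.60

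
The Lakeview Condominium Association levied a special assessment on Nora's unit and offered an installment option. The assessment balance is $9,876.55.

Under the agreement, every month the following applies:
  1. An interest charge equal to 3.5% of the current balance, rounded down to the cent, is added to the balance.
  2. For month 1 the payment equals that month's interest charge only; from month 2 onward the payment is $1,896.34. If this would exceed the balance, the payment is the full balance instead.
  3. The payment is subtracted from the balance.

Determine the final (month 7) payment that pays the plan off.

$1,615.80

Month 1: $9,876.55 +$345.67 interest = $10,222.22; pay $345.67 → $9,876.55
Month 2: $9,876.55 +$345.67 interest = $10,222.22; pay $1,896.34 → $8,325.88
Month 3: $8,325.88 +$291.40 interest = $8,617.28; pay $1,896.34 → $6,720.94
Month 4: $6,720.94 +$235.23 interest = $6,956.17; pay $1,896.34 → $5,059.83
Month 5: $5,059.83 +$177.09 interest = $5,236.92; pay $1,896.34 → $3,340.58
Month 6: $3,340.58 +$116.92 interest = $3,457.50; pay $1,896.34 → $1,561.16
Month 7: $1,561.16 +$54.64 interest = $1,615.80; pay $1,615.80 → $0.00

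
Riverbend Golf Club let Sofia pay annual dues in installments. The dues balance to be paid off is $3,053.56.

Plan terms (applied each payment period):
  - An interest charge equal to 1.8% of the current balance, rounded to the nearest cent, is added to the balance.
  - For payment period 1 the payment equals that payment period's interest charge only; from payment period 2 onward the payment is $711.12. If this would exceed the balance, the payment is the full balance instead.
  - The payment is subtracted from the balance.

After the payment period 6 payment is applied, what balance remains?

Payment period 1: $3,053.56 +$54.96 interest = $3,108.52; pay $54.96 → $3,053.56
Payment period 2: $3,053.56 +$54.96 interest = $3,108.52; pay $711.12 → $2,397.40
Payment period 3: $2,397.40 +$43.15 interest = $2,440.55; pay $711.12 → $1,729.43
Payment period 4: $1,729.43 +$31.13 interest = $1,760.56; pay $711.12 → $1,049.44
Payment period 5: $1,049.44 +$18.89 interest = $1,068.33; pay $711.12 → $357.21
Payment period 6: $357.21 +$6.43 interest = $363.64; pay $363.64 → $0.00

$0.00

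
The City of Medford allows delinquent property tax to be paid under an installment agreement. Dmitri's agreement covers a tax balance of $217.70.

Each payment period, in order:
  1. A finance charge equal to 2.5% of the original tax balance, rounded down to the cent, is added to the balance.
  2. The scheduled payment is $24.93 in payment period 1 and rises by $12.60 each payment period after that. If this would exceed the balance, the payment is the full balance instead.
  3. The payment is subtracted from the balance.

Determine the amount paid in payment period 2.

Payment period 1: opening $217.70; interest $5.44 → $223.14; payment $24.93; balance $198.21
Payment period 2: opening $198.21; interest $5.44 → $203.65; payment $37.53; balance $166.12

$37.53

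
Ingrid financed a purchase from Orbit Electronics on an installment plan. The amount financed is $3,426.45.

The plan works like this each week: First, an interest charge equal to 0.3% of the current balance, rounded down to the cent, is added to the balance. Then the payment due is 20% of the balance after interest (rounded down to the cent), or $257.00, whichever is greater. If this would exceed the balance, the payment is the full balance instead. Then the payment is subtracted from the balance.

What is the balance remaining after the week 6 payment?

$886.13

Week 1: $3,426.45 +$10.27 interest = $3,436.72; pay $687.34 → $2,749.38
Week 2: $2,749.38 +$8.24 interest = $2,757.62; pay $551.52 → $2,206.10
Week 3: $2,206.10 +$6.61 interest = $2,212.71; pay $442.54 → $1,770.17
Week 4: $1,770.17 +$5.31 interest = $1,775.48; pay $355.09 → $1,420.39
Week 5: $1,420.39 +$4.26 interest = $1,424.65; pay $284.93 → $1,139.72
Week 6: $1,139.72 +$3.41 interest = $1,143.13; pay $257.00 → $886.13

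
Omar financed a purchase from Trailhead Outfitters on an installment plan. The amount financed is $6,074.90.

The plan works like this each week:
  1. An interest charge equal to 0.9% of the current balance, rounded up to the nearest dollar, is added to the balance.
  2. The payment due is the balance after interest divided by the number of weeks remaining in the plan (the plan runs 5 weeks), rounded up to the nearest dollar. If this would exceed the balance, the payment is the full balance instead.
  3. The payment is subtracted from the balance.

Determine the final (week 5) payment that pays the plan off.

$1,270.90

Week 1: $6,074.90 +$55.00 interest = $6,129.90; pay $1,226.00 → $4,903.90
Week 2: $4,903.90 +$45.00 interest = $4,948.90; pay $1,238.00 → $3,710.90
Week 3: $3,710.90 +$34.00 interest = $3,744.90; pay $1,249.00 → $2,495.90
Week 4: $2,495.90 +$23.00 interest = $2,518.90; pay $1,260.00 → $1,258.90
Week 5: $1,258.90 +$12.00 interest = $1,270.90; pay $1,270.90 → $0.00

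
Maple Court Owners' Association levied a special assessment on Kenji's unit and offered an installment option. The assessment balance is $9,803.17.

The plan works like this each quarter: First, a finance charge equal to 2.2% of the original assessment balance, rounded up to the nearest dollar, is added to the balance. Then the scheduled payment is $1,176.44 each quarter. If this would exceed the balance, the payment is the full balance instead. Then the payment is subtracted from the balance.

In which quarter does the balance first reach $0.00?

11

Quarter 1: $9,803.17 +$216.00 interest = $10,019.17; pay $1,176.44 → $8,842.73
Quarter 2: $8,842.73 +$216.00 interest = $9,058.73; pay $1,176.44 → $7,882.29
Quarter 3: $7,882.29 +$216.00 interest = $8,098.29; pay $1,176.44 → $6,921.85
Quarter 4: $6,921.85 +$216.00 interest = $7,137.85; pay $1,176.44 → $5,961.41
Quarter 5: $5,961.41 +$216.00 interest = $6,177.41; pay $1,176.44 → $5,000.97
Quarter 6: $5,000.97 +$216.00 interest = $5,216.97; pay $1,176.44 → $4,040.53
Quarter 7: $4,040.53 +$216.00 interest = $4,256.53; pay $1,176.44 → $3,080.09
Quarter 8: $3,080.09 +$216.00 interest = $3,296.09; pay $1,176.44 → $2,119.65
Quarter 9: $2,119.65 +$216.00 interest = $2,335.65; pay $1,176.44 → $1,159.21
Quarter 10: $1,159.21 +$216.00 interest = $1,375.21; pay $1,176.44 → $198.77
Quarter 11: $198.77 +$216.00 interest = $414.77; pay $414.77 → $0.00
Balance reaches $0.00 in quarter 11.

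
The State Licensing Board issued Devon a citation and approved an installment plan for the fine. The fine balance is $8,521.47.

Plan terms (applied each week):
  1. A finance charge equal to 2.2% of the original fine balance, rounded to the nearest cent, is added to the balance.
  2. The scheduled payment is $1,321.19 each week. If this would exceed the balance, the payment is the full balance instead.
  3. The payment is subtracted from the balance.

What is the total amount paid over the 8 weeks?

Week 1: opening $8,521.47; interest $187.47 → $8,708.94; payment $1,321.19; balance $7,387.75
Week 2: opening $7,387.75; interest $187.47 → $7,575.22; payment $1,321.19; balance $6,254.03
Week 3: opening $6,254.03; interest $187.47 → $6,441.50; payment $1,321.19; balance $5,120.31
Week 4: opening $5,120.31; interest $187.47 → $5,307.78; payment $1,321.19; balance $3,986.59
Week 5: opening $3,986.59; interest $187.47 → $4,174.06; payment $1,321.19; balance $2,852.87
Week 6: opening $2,852.87; interest $187.47 → $3,040.34; payment $1,321.19; balance $1,719.15
Week 7: opening $1,719.15; interest $187.47 → $1,906.62; payment $1,321.19; balance $585.43
Week 8: opening $585.43; interest $187.47 → $772.90; payment $772.90; balance $0.00
Total paid: $10,021.23

$10,021.23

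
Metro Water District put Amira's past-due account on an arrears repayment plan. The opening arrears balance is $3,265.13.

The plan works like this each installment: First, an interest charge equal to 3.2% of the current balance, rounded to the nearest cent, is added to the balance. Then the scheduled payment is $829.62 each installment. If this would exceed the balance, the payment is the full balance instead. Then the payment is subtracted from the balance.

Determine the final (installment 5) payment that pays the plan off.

$229.48

Installment 1: $3,265.13 +$104.48 interest = $3,369.61; pay $829.62 → $2,539.99
Installment 2: $2,539.99 +$81.28 interest = $2,621.27; pay $829.62 → $1,791.65
Installment 3: $1,791.65 +$57.33 interest = $1,848.98; pay $829.62 → $1,019.36
Installment 4: $1,019.36 +$32.62 interest = $1,051.98; pay $829.62 → $222.36
Installment 5: $222.36 +$7.12 interest = $229.48; pay $229.48 → $0.00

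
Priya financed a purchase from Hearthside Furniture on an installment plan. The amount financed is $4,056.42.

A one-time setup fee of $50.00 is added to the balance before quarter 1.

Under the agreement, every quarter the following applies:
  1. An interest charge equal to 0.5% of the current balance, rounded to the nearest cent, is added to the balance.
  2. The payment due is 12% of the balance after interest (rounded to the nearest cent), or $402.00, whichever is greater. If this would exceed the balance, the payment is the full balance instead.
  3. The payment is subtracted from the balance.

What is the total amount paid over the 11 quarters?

Quarter 1: $4,106.42 +$20.53 interest = $4,126.95; pay $495.23 → $3,631.72
Quarter 2: $3,631.72 +$18.16 interest = $3,649.88; pay $437.99 → $3,211.89
Quarter 3: $3,211.89 +$16.06 interest = $3,227.95; pay $402.00 → $2,825.95
Quarter 4: $2,825.95 +$14.13 interest = $2,840.08; pay $402.00 → $2,438.08
Quarter 5: $2,438.08 +$12.19 interest = $2,450.27; pay $402.00 → $2,048.27
Quarter 6: $2,048.27 +$10.24 interest = $2,058.51; pay $402.00 → $1,656.51
Quarter 7: $1,656.51 +$8.28 interest = $1,664.79; pay $402.00 → $1,262.79
Quarter 8: $1,262.79 +$6.31 interest = $1,269.10; pay $402.00 → $867.10
Quarter 9: $867.10 +$4.34 interest = $871.44; pay $402.00 → $469.44
Quarter 10: $469.44 +$2.35 interest = $471.79; pay $402.00 → $69.79
Quarter 11: $69.79 +$0.35 interest = $70.14; pay $70.14 → $0.00
Total paid: $4,219.36

$4,219.36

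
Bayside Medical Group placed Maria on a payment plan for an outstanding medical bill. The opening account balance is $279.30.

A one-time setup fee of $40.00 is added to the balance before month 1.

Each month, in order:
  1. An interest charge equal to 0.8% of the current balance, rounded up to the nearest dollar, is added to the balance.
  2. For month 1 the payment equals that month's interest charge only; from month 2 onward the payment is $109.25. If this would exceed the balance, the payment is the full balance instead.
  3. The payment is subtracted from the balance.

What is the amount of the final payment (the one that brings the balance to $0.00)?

# | Opening | Interest | Payment | End bal
1 | $319.30 | $3.00 | $3.00 | $319.30
2 | $319.30 | $3.00 | $109.25 | $213.05
3 | $213.05 | $2.00 | $109.25 | $105.80
4 | $105.80 | $1.00 | $106.80 | $0.00

$106.80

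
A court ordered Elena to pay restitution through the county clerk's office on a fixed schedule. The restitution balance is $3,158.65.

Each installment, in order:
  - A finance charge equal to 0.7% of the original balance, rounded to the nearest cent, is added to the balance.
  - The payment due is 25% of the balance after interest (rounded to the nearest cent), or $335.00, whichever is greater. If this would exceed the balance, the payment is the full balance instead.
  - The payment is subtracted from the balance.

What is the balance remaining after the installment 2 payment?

$1,805.76

# | Opening | Interest | Payment | End bal
1 | $3,158.65 | $22.11 | $795.19 | $2,385.57
2 | $2,385.57 | $22.11 | $601.92 | $1,805.76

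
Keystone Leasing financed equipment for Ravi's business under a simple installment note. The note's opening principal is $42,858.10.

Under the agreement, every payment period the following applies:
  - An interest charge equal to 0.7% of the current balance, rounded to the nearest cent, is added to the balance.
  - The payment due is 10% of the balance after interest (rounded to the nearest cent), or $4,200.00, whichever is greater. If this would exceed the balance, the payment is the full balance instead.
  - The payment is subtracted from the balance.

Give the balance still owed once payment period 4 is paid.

Payment period 1: $42,858.10 +$300.01 interest = $43,158.11; pay $4,315.81 → $38,842.30
Payment period 2: $38,842.30 +$271.90 interest = $39,114.20; pay $4,200.00 → $34,914.20
Payment period 3: $34,914.20 +$244.40 interest = $35,158.60; pay $4,200.00 → $30,958.60
Payment period 4: $30,958.60 +$216.71 interest = $31,175.31; pay $4,200.00 → $26,975.31

$26,975.31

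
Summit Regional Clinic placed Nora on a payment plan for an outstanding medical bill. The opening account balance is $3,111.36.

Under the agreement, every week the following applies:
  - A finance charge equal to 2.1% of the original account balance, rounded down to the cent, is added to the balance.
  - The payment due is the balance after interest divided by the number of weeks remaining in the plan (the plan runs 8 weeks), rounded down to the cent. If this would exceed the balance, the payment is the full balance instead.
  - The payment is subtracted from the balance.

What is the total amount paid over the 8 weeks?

# | Opening | Interest | Payment | End bal
1 | $3,111.36 | $65.33 | $397.08 | $2,779.61
2 | $2,779.61 | $65.33 | $406.42 | $2,438.52
3 | $2,438.52 | $65.33 | $417.30 | $2,086.55
4 | $2,086.55 | $65.33 | $430.37 | $1,721.51
5 | $1,721.51 | $65.33 | $446.71 | $1,340.13
6 | $1,340.13 | $65.33 | $468.48 | $936.98
7 | $936.98 | $65.33 | $501.15 | $501.16
8 | $501.16 | $65.33 | $566.49 | $0.00
Total paid: $3,634.00

$3,634.00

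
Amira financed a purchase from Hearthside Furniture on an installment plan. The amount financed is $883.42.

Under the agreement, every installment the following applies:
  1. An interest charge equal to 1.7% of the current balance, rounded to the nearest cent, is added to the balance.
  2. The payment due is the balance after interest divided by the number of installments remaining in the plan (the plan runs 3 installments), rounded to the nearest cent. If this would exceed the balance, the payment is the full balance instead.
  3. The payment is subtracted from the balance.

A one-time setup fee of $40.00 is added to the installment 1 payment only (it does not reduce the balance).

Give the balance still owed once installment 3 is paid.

# | Opening | Interest | Payment | Fee | End bal
1 | $883.42 | $15.02 | $299.48 | $40.00 | $598.96
2 | $598.96 | $10.18 | $304.57 | — | $304.57
3 | $304.57 | $5.18 | $309.75 | — | $0.00

$0.00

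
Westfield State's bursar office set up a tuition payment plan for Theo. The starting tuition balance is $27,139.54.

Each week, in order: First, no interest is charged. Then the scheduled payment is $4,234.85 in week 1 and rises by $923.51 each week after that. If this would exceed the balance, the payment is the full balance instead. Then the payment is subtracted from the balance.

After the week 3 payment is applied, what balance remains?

# | Opening | Payment | End bal
1 | $27,139.54 | $4,234.85 | $22,904.69
2 | $22,904.69 | $5,158.36 | $17,746.33
3 | $17,746.33 | $6,081.87 | $11,664.46

$11,664.46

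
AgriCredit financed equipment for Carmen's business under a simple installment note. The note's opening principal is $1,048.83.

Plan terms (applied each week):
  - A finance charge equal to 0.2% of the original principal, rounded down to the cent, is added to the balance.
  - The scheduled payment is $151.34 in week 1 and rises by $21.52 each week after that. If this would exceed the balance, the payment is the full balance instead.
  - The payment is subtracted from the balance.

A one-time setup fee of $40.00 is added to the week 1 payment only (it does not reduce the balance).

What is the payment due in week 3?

Week 1: opening $1,048.83; interest $2.09 → $1,050.92; payment $151.34 (+ $40.00 fee); balance $899.58
Week 2: opening $899.58; interest $2.09 → $901.67; payment $172.86; balance $728.81
Week 3: opening $728.81; interest $2.09 → $730.90; payment $194.38; balance $536.52

$194.38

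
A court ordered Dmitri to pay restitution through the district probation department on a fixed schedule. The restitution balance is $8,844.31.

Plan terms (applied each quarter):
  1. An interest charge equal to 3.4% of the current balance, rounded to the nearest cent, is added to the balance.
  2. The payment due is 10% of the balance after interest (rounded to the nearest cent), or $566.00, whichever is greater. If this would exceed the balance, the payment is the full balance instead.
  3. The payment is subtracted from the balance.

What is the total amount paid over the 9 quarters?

$6,344.61

Quarter 1: $8,844.31 +$300.71 interest = $9,145.02; pay $914.50 → $8,230.52
Quarter 2: $8,230.52 +$279.84 interest = $8,510.36; pay $851.04 → $7,659.32
Quarter 3: $7,659.32 +$260.42 interest = $7,919.74; pay $791.97 → $7,127.77
Quarter 4: $7,127.77 +$242.34 interest = $7,370.11; pay $737.01 → $6,633.10
Quarter 5: $6,633.10 +$225.53 interest = $6,858.63; pay $685.86 → $6,172.77
Quarter 6: $6,172.77 +$209.87 interest = $6,382.64; pay $638.26 → $5,744.38
Quarter 7: $5,744.38 +$195.31 interest = $5,939.69; pay $593.97 → $5,345.72
Quarter 8: $5,345.72 +$181.75 interest = $5,527.47; pay $566.00 → $4,961.47
Quarter 9: $4,961.47 +$168.69 interest = $5,130.16; pay $566.00 → $4,564.16
Total paid: $6,344.61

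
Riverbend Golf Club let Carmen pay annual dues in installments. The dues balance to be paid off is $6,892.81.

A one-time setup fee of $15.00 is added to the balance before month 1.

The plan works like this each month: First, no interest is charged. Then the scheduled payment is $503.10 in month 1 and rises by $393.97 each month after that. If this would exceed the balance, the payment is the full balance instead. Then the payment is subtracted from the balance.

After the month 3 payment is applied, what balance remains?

$4,216.60

Month 1: $6,907.81 − $503.10 → $6,404.71
Month 2: $6,404.71 − $897.07 → $5,507.64
Month 3: $5,507.64 − $1,291.04 → $4,216.60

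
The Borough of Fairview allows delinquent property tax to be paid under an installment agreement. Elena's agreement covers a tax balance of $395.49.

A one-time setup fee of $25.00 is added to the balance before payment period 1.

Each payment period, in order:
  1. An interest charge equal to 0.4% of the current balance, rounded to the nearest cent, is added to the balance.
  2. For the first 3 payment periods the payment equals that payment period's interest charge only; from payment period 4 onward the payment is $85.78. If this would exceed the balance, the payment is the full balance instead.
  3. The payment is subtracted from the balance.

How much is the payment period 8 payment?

$82.41

Payment period 1: opening $420.49; interest $1.68 → $422.17; payment $1.68; balance $420.49
Payment period 2: opening $420.49; interest $1.68 → $422.17; payment $1.68; balance $420.49
Payment period 3: opening $420.49; interest $1.68 → $422.17; payment $1.68; balance $420.49
Payment period 4: opening $420.49; interest $1.68 → $422.17; payment $85.78; balance $336.39
Payment period 5: opening $336.39; interest $1.35 → $337.74; payment $85.78; balance $251.96
Payment period 6: opening $251.96; interest $1.01 → $252.97; payment $85.78; balance $167.19
Payment period 7: opening $167.19; interest $0.67 → $167.86; payment $85.78; balance $82.08
Payment period 8: opening $82.08; interest $0.33 → $82.41; payment $82.41; balance $0.00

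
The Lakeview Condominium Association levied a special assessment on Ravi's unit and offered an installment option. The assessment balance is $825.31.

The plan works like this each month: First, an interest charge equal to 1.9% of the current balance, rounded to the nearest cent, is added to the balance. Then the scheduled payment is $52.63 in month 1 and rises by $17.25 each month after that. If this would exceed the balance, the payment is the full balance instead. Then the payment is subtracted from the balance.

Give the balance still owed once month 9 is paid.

Month 1: opening $825.31; interest $15.68 → $840.99; payment $52.63; balance $788.36
Month 2: opening $788.36; interest $14.98 → $803.34; payment $69.88; balance $733.46
Month 3: opening $733.46; interest $13.94 → $747.40; payment $87.13; balance $660.27
Month 4: opening $660.27; interest $12.55 → $672.82; payment $104.38; balance $568.44
Month 5: opening $568.44; interest $10.80 → $579.24; payment $121.63; balance $457.61
Month 6: opening $457.61; interest $8.69 → $466.30; payment $138.88; balance $327.42
Month 7: opening $327.42; interest $6.22 → $333.64; payment $156.13; balance $177.51
Month 8: opening $177.51; interest $3.37 → $180.88; payment $173.38; balance $7.50
Month 9: opening $7.50; interest $0.14 → $7.64; payment $7.64; balance $0.00

$0.00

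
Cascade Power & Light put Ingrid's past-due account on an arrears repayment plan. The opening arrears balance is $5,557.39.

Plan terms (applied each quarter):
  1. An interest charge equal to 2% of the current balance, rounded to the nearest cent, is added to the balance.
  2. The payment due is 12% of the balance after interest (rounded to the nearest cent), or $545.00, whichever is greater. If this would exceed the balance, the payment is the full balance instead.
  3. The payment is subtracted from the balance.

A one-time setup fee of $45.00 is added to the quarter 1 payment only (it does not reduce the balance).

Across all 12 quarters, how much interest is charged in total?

$673.27

Quarter 1: opening $5,557.39; interest $111.15 → $5,668.54; payment $680.22 (+ $45.00 fee); balance $4,988.32
Quarter 2: opening $4,988.32; interest $99.77 → $5,088.09; payment $610.57; balance $4,477.52
Quarter 3: opening $4,477.52; interest $89.55 → $4,567.07; payment $548.05; balance $4,019.02
Quarter 4: opening $4,019.02; interest $80.38 → $4,099.40; payment $545.00; balance $3,554.40
Quarter 5: opening $3,554.40; interest $71.09 → $3,625.49; payment $545.00; balance $3,080.49
Quarter 6: opening $3,080.49; interest $61.61 → $3,142.10; payment $545.00; balance $2,597.10
Quarter 7: opening $2,597.10; interest $51.94 → $2,649.04; payment $545.00; balance $2,104.04
Quarter 8: opening $2,104.04; interest $42.08 → $2,146.12; payment $545.00; balance $1,601.12
Quarter 9: opening $1,601.12; interest $32.02 → $1,633.14; payment $545.00; balance $1,088.14
Quarter 10: opening $1,088.14; interest $21.76 → $1,109.90; payment $545.00; balance $564.90
Quarter 11: opening $564.90; interest $11.30 → $576.20; payment $545.00; balance $31.20
Quarter 12: opening $31.20; interest $0.62 → $31.82; payment $31.82; balance $0.00
Total interest: $111.15 + $99.77 + $89.55 + $80.38 + $71.09 + $61.61 + $51.94 + $42.08 + $32.02 + $21.76 + $11.30 + $0.62 = $673.27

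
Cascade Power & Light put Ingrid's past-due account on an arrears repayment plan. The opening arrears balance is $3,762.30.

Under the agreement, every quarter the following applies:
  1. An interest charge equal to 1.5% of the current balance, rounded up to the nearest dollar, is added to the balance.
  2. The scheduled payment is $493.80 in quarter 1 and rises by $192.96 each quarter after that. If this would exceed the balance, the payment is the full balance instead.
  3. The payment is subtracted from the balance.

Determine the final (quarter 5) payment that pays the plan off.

Quarter 1: $3,762.30 +$57.00 interest = $3,819.30; pay $493.80 → $3,325.50
Quarter 2: $3,325.50 +$50.00 interest = $3,375.50; pay $686.76 → $2,688.74
Quarter 3: $2,688.74 +$41.00 interest = $2,729.74; pay $879.72 → $1,850.02
Quarter 4: $1,850.02 +$28.00 interest = $1,878.02; pay $1,072.68 → $805.34
Quarter 5: $805.34 +$13.00 interest = $818.34; pay $818.34 → $0.00

$818.34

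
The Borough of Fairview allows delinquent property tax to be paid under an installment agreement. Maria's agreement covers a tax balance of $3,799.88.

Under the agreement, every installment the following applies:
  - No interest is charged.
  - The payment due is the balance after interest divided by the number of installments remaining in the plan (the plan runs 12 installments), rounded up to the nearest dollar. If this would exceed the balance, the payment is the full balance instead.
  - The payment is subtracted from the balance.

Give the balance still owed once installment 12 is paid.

$0.00

Installment 1: $3,799.88 − $317.00 → $3,482.88
Installment 2: $3,482.88 − $317.00 → $3,165.88
Installment 3: $3,165.88 − $317.00 → $2,848.88
Installment 4: $2,848.88 − $317.00 → $2,531.88
Installment 5: $2,531.88 − $317.00 → $2,214.88
Installment 6: $2,214.88 − $317.00 → $1,897.88
Installment 7: $1,897.88 − $317.00 → $1,580.88
Installment 8: $1,580.88 − $317.00 → $1,263.88
Installment 9: $1,263.88 − $316.00 → $947.88
Installment 10: $947.88 − $316.00 → $631.88
Installment 11: $631.88 − $316.00 → $315.88
Installment 12: $315.88 − $315.88 → $0.00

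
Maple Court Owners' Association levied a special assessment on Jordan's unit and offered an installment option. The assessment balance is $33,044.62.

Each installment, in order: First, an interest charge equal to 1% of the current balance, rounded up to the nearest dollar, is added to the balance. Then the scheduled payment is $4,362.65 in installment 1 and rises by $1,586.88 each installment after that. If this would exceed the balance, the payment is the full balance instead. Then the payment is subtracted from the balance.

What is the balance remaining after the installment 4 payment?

Installment 1: opening $33,044.62; interest $331.00 → $33,375.62; payment $4,362.65; balance $29,012.97
Installment 2: opening $29,012.97; interest $291.00 → $29,303.97; payment $5,949.53; balance $23,354.44
Installment 3: opening $23,354.44; interest $234.00 → $23,588.44; payment $7,536.41; balance $16,052.03
Installment 4: opening $16,052.03; interest $161.00 → $16,213.03; payment $9,123.29; balance $7,089.74

$7,089.74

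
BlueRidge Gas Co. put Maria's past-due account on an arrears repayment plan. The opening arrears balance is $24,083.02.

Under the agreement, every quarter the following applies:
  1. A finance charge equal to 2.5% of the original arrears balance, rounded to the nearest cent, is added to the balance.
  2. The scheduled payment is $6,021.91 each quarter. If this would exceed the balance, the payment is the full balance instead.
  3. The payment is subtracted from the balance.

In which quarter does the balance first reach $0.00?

5

Quarter 1: opening $24,083.02; interest $602.08 → $24,685.10; payment $6,021.91; balance $18,663.19
Quarter 2: opening $18,663.19; interest $602.08 → $19,265.27; payment $6,021.91; balance $13,243.36
Quarter 3: opening $13,243.36; interest $602.08 → $13,845.44; payment $6,021.91; balance $7,823.53
Quarter 4: opening $7,823.53; interest $602.08 → $8,425.61; payment $6,021.91; balance $2,403.70
Quarter 5: opening $2,403.70; interest $602.08 → $3,005.78; payment $3,005.78; balance $0.00
Balance reaches $0.00 in quarter 5.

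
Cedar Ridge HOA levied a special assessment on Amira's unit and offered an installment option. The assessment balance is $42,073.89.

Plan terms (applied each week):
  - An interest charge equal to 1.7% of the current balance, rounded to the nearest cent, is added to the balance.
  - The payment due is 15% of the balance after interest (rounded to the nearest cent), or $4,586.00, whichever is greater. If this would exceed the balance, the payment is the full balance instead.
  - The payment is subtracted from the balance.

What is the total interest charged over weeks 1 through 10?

$3,587.65

# | Opening | Interest | Payment | End bal
1 | $42,073.89 | $715.26 | $6,418.37 | $36,370.78
2 | $36,370.78 | $618.30 | $5,548.36 | $31,440.72
3 | $31,440.72 | $534.49 | $4,796.28 | $27,178.93
4 | $27,178.93 | $462.04 | $4,586.00 | $23,054.97
5 | $23,054.97 | $391.93 | $4,586.00 | $18,860.90
6 | $18,860.90 | $320.64 | $4,586.00 | $14,595.54
7 | $14,595.54 | $248.12 | $4,586.00 | $10,257.66
8 | $10,257.66 | $174.38 | $4,586.00 | $5,846.04
9 | $5,846.04 | $99.38 | $4,586.00 | $1,359.42
10 | $1,359.42 | $23.11 | $1,382.53 | $0.00
Total interest: $715.26 + $618.30 + $534.49 + $462.04 + $391.93 + $320.64 + $248.12 + $174.38 + $99.38 + $23.11 = $3,587.65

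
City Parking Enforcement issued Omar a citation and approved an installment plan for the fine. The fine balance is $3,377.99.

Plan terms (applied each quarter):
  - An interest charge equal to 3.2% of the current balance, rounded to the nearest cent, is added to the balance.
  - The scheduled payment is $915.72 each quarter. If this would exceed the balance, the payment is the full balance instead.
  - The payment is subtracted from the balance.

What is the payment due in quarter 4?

Quarter 1: opening $3,377.99; interest $108.10 → $3,486.09; payment $915.72; balance $2,570.37
Quarter 2: opening $2,570.37; interest $82.25 → $2,652.62; payment $915.72; balance $1,736.90
Quarter 3: opening $1,736.90; interest $55.58 → $1,792.48; payment $915.72; balance $876.76
Quarter 4: opening $876.76; interest $28.06 → $904.82; payment $904.82; balance $0.00

$904.82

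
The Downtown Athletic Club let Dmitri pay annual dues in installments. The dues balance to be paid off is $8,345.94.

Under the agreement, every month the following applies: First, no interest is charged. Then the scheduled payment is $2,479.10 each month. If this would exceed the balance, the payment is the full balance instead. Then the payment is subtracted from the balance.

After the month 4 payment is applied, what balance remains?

$0.00

Month 1: $8,345.94 − $2,479.10 → $5,866.84
Month 2: $5,866.84 − $2,479.10 → $3,387.74
Month 3: $3,387.74 − $2,479.10 → $908.64
Month 4: $908.64 − $908.64 → $0.00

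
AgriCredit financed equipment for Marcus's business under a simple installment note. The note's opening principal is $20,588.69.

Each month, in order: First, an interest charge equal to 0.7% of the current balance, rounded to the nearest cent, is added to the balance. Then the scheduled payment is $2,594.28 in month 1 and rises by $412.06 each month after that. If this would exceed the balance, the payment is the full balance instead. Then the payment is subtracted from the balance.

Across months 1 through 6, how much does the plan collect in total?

$21,135.74

# | Opening | Interest | Payment | End bal
1 | $20,588.69 | $144.12 | $2,594.28 | $18,138.53
2 | $18,138.53 | $126.97 | $3,006.34 | $15,259.16
3 | $15,259.16 | $106.81 | $3,418.40 | $11,947.57
4 | $11,947.57 | $83.63 | $3,830.46 | $8,200.74
5 | $8,200.74 | $57.41 | $4,242.52 | $4,015.63
6 | $4,015.63 | $28.11 | $4,043.74 | $0.00
Total paid: $21,135.74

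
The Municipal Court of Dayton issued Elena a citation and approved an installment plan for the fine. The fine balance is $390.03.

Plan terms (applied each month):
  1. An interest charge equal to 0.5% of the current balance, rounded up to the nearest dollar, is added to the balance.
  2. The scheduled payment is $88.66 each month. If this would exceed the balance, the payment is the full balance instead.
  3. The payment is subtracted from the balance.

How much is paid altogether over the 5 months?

Month 1: $390.03 +$2.00 interest = $392.03; pay $88.66 → $303.37
Month 2: $303.37 +$2.00 interest = $305.37; pay $88.66 → $216.71
Month 3: $216.71 +$2.00 interest = $218.71; pay $88.66 → $130.05
Month 4: $130.05 +$1.00 interest = $131.05; pay $88.66 → $42.39
Month 5: $42.39 +$1.00 interest = $43.39; pay $43.39 → $0.00
Total paid: $398.03

$398.03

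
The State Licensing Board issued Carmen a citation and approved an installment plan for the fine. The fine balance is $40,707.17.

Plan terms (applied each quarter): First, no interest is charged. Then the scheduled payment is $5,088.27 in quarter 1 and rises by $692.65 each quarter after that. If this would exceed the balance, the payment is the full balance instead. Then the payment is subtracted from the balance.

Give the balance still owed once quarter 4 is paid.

$16,198.19

# | Opening | Payment | End bal
1 | $40,707.17 | $5,088.27 | $35,618.90
2 | $35,618.90 | $5,780.92 | $29,837.98
3 | $29,837.98 | $6,473.57 | $23,364.41
4 | $23,364.41 | $7,166.22 | $16,198.19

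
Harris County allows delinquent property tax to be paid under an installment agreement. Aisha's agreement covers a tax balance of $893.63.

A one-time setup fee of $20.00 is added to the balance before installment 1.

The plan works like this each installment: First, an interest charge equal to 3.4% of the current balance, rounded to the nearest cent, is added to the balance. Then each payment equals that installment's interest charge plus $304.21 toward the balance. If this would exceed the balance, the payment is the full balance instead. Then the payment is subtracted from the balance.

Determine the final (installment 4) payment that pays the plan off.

$1.03

# | Opening | Interest | Payment | End bal
1 | $913.63 | $31.06 | $335.27 | $609.42
2 | $609.42 | $20.72 | $324.93 | $305.21
3 | $305.21 | $10.38 | $314.59 | $1.00
4 | $1.00 | $0.03 | $1.03 | $0.00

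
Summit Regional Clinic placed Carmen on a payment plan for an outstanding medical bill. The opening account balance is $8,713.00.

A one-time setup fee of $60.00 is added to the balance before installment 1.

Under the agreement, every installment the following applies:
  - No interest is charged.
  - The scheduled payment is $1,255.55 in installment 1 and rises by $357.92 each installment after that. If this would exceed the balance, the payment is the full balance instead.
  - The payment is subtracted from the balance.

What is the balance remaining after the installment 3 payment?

$3,932.59

# | Opening | Payment | End bal
1 | $8,773.00 | $1,255.55 | $7,517.45
2 | $7,517.45 | $1,613.47 | $5,903.98
3 | $5,903.98 | $1,971.39 | $3,932.59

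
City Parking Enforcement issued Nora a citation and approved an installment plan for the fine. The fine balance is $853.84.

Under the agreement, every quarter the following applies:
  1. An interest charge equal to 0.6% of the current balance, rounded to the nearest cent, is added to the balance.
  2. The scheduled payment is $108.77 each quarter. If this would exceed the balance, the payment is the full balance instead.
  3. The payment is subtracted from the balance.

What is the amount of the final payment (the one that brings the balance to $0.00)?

$7.09

Quarter 1: opening $853.84; interest $5.12 → $858.96; payment $108.77; balance $750.19
Quarter 2: opening $750.19; interest $4.50 → $754.69; payment $108.77; balance $645.92
Quarter 3: opening $645.92; interest $3.88 → $649.80; payment $108.77; balance $541.03
Quarter 4: opening $541.03; interest $3.25 → $544.28; payment $108.77; balance $435.51
Quarter 5: opening $435.51; interest $2.61 → $438.12; payment $108.77; balance $329.35
Quarter 6: opening $329.35; interest $1.98 → $331.33; payment $108.77; balance $222.56
Quarter 7: opening $222.56; interest $1.34 → $223.90; payment $108.77; balance $115.13
Quarter 8: opening $115.13; interest $0.69 → $115.82; payment $108.77; balance $7.05
Quarter 9: opening $7.05; interest $0.04 → $7.09; payment $7.09; balance $0.00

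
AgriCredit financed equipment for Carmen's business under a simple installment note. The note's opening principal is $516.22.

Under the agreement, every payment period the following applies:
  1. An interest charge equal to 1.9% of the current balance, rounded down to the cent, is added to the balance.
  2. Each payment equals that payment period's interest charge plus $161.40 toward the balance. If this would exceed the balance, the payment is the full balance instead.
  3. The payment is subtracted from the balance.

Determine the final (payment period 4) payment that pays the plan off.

$32.62

Payment period 1: $516.22 +$9.80 interest = $526.02; pay $171.20 → $354.82
Payment period 2: $354.82 +$6.74 interest = $361.56; pay $168.14 → $193.42
Payment period 3: $193.42 +$3.67 interest = $197.09; pay $165.07 → $32.02
Payment period 4: $32.02 +$0.60 interest = $32.62; pay $32.62 → $0.00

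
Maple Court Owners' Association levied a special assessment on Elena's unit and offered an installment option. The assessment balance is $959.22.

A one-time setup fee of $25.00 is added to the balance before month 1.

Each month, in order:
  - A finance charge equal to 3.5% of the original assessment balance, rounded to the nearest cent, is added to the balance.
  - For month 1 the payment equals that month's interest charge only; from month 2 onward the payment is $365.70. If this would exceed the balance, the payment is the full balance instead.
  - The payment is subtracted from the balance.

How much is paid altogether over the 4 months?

# | Opening | Interest | Payment | End bal
1 | $984.22 | $33.57 | $33.57 | $984.22
2 | $984.22 | $33.57 | $365.70 | $652.09
3 | $652.09 | $33.57 | $365.70 | $319.96
4 | $319.96 | $33.57 | $353.53 | $0.00
Total paid: $1,118.50

$1,118.50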